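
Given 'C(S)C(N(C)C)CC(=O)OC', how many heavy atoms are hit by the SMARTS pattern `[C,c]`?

7

The query [C,c] means: comma = OR; matches aliphatic or aromatic carbon — same as #6.
Check the 11 heavy atoms by environment: 7× C → match; 2× O → no; 1× N → no; 1× S → no.
That gives 7 matching atoms.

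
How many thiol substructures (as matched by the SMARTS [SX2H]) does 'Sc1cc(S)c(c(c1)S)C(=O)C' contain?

[SX2H] is the SMARTS for a thiol: an aliphatic sulfur with two connections, one being H.
The molecule carries 3 separate instances of a thiol (-SH) meeting every constraint; each maps to a distinct set of atoms, giving 3 matches.

3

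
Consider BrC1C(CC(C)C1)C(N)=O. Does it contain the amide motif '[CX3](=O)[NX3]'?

Yes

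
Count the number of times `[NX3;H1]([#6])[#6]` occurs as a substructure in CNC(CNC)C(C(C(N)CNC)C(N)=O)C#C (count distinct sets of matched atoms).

3

[NX3;H1]([#6])[#6] is the SMARTS for a secondary amine: a trivalent nitrogen with one H, bonded to two carbons.
The molecule carries 3 separate instances of an N-methylamino group (-NHCH3) meeting every constraint; each maps to a distinct set of atoms, giving 3 matches.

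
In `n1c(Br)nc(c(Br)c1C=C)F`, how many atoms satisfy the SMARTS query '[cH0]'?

The query [cH0] means: aromatic carbon with no attached hydrogen (substituted or ring-fusion).
Check the 11 heavy atoms by environment: 2× n (aromatic, H0) → no; 4× c (aromatic, H0) → match; 2× Br (H0) → no; 1× C (H1) → no; 1× C (H2) → no; 1× F (H0) → no.
That gives 4 matching atoms.

4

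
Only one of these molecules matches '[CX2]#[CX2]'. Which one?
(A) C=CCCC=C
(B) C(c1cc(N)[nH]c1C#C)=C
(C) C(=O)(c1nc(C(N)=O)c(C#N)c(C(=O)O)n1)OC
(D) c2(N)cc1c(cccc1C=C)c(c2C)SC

B

[CX2]#[CX2] describes a carbon-carbon triple bond (an alkyne).
(A) has a vinyl group (-CH=CH2) but the C=C is a double bond; both carbons are CX3, not CX2.
(B) contains an ethynyl group (-C#CH), which satisfies every atom and bond constraint.
(C) has a nitrile (-C#N) but the triple bond is C#N, not C#C.
(D) has a vinyl group (-CH=CH2) but the C=C is a double bond; both carbons are CX3, not CX2.
So the answer is (B).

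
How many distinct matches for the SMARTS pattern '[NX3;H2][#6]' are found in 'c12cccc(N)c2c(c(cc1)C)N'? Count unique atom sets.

[NX3;H2][#6] is the SMARTS for a primary amine: a trivalent nitrogen with two H attached to carbon.
The molecule carries 2 separate instances of a primary amino group (-NH2) meeting every constraint; each maps to a distinct set of atoms, giving 2 matches.

2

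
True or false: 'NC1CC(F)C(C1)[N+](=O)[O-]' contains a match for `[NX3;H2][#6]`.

The pattern [NX3;H2][#6] describes a trivalent nitrogen with two H attached to carbon — a primary amine.
The molecule carries a primary amino group (-NH2), whose atoms satisfy every constraint of the query, so the pattern matches.

True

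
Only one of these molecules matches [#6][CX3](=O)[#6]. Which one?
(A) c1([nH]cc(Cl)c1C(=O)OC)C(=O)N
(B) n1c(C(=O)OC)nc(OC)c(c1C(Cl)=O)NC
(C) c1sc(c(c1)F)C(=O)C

[#6][CX3](=O)[#6] describes a carbonyl carbon (no H) flanked by two carbons (a ketone).
(A) has a methyl-ester group (-C(=O)OCH3) but one neighbour of the carbonyl carbon is O, not C.
(B) has a methyl-ester group (-C(=O)OCH3) but one neighbour of the carbonyl carbon is O, not C.
(C) contains an acetyl/ketone group (-C(=O)CH3), which satisfies every atom and bond constraint.
So the answer is (C).

C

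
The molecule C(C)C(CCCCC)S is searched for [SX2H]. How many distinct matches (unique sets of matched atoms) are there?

[SX2H] is the SMARTS for a thiol: an aliphatic sulfur with two connections, one being H.
Exactly one fragment in the molecule meets all constraints, giving 1 match.

1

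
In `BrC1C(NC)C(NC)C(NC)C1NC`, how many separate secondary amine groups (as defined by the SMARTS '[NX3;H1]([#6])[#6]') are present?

4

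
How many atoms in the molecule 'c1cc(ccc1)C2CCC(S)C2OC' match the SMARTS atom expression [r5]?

5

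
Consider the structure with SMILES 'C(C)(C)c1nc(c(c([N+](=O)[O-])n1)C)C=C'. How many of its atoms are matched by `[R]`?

The query [R] means: R matches any atom that is part of a ring.
Check the 15 heavy atoms by environment: 2× n (aromatic, in 6-ring) → match; 4× c (aromatic, in 6-ring) → match; 6× C (acyclic) → no; 1× N (charge +1, acyclic) → no; 1× O (charge -1, acyclic) → no; 1× O (acyclic) → no.
Summing the matching environments: 2 + 4 = 6 matching atoms.

6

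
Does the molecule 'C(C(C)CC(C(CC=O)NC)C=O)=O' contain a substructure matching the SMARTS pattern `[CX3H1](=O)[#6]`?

Yes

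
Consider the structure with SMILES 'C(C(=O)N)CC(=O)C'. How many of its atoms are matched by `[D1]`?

4

The query [D1] means: atom with exactly one heavy-atom neighbour (degree 1).
Check the 8 heavy atoms by environment: 2× C (D2) → no; 2× C (D3) → no; 2× O (D1) → match; 1× N (D1) → match; 1× C (D1) → match.
Summing the matching environments: 2 + 1 + 1 = 4 matching atoms.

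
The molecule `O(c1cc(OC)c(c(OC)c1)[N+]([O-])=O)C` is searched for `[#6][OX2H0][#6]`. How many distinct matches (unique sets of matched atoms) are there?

3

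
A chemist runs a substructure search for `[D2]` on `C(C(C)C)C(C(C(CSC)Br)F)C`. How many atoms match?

The query [D2] means: atom with exactly two heavy-atom neighbours.
Check the 13 heavy atoms by environment: 2× C (D2) → match; 4× C (D3) → no; 1× Br (D1) → no; 1× F (D1) → no; 4× C (D1) → no; 1× S (D2) → match.
Summing the matching environments: 2 + 1 = 3 matching atoms.

3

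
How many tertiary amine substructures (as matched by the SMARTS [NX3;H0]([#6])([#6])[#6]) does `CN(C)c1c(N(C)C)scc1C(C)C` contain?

[NX3;H0]([#6])([#6])[#6] is the SMARTS for a tertiary amine: a trivalent nitrogen with no H, bonded to three carbons.
The molecule carries 2 separate instances of a dimethylamino group (-N(CH3)2) meeting every constraint; each maps to a distinct set of atoms, giving 2 matches.

2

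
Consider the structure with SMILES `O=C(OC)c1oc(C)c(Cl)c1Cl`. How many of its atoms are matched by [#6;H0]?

5

Check the 12 heavy atoms by environment: 1× o (aromatic, H0) → no; 4× c (aromatic, H0) → match; 2× C (H3) → no; 2× Cl (H0) → no; 1× C (H0) → match; 2× O (H0) → no.
Summing the matching environments: 4 + 1 = 5 matching atoms.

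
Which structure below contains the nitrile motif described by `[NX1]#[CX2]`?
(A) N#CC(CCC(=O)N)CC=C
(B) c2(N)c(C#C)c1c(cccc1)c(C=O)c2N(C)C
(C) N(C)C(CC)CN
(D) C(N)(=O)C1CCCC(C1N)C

A

[NX1]#[CX2] describes a nitrogen triple-bonded to a two-connected carbon (a nitrile).
(A) contains a nitrile (-C#N), which satisfies every atom and bond constraint.
(B) has a primary amino group (-NH2) but the nitrogen is NX3 (three connections), not NX1 triple-bonded.
(C) has a primary amino group (-NH2) but the nitrogen is NX3 (three connections), not NX1 triple-bonded.
(D) has a primary amide (-C(=O)NH2) but the nitrogen is NX3, not NX1.
So the answer is (A).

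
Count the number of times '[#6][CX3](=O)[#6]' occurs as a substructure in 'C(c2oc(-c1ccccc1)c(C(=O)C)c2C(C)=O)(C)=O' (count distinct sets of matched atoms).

[#6][CX3](=O)[#6] is the SMARTS for a ketone: a carbonyl carbon (no H) flanked by two carbons.
The molecule carries 3 separate instances of an acetyl/ketone group (-C(=O)CH3) meeting every constraint; each maps to a distinct set of atoms, giving 3 matches.

3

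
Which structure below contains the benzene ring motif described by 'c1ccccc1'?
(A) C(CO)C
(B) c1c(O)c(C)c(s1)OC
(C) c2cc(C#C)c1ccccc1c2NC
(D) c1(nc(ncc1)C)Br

C

c1ccccc1 describes six aromatic carbons in a ring (a benzene ring).
(A) has a methyl group (-CH3) but no six-membered all-carbon aromatic ring is present.
(B) has a methyl group (-CH3) but no six-membered all-carbon aromatic ring is present.
(C) contains the required atom environment, so the pattern matches.
(D) has a methyl group (-CH3) but no six-membered all-carbon aromatic ring is present.
So the answer is (C).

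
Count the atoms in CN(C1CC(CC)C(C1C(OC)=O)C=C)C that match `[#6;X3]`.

The query [#6;X3] means: any carbon (aromatic or not) with three total connections.
Check the 16 heavy atoms by environment: 10× C (X4) → no; 1× N (X3) → no; 3× C (X3) → match; 1× O (X1) → no; 1× O (X2) → no.
That gives 3 matching atoms.

3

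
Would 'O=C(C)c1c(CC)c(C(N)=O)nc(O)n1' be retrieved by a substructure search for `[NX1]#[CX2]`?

No

The pattern [NX1]#[CX2] describes a nitrogen triple-bonded to a two-connected carbon — a nitrile.
The closest candidate here is a primary amide (-C(=O)NH2), but the nitrogen is NX3, not NX1. No other fragment satisfies the full query, so there is no match.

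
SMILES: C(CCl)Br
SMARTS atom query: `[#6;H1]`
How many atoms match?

The query [#6;H1] means: any carbon bearing exactly one hydrogen.
Check the 4 heavy atoms by environment: 2× C (H2) → no; 1× Br (H0) → no; 1× Cl (H0) → no.
No environment satisfies the query, so 0 matching atoms.

0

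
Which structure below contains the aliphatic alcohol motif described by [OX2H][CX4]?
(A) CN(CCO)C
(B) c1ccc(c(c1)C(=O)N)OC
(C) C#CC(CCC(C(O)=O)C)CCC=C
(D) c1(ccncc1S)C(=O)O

A

[OX2H][CX4] describes a hydroxyl oxygen bound to an sp3 (X4) carbon (an aliphatic alcohol).
(A) contains a hydroxyl group (-OH), which satisfies every atom and bond constraint.
(B) has a methoxy ether (-OCH3) but the oxygen has H0 (ether), not H1.
(C) has a carboxylic acid group (-C(=O)OH) but the -OH is on a CX3 carbonyl carbon, not a CX4 carbon.
(D) has a carboxylic acid group (-C(=O)OH) but the -OH is on a CX3 carbonyl carbon, not a CX4 carbon.
So the answer is (A).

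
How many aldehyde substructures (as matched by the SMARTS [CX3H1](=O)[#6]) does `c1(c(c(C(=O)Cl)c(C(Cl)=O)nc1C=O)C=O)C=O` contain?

[CX3H1](=O)[#6] is the SMARTS for an aldehyde: an sp2 carbon with one H, double-bonded to O and single-bonded to carbon.
The molecule carries 3 separate instances of an aldehyde (-CHO) meeting every constraint; each maps to a distinct set of atoms, giving 3 matches.

3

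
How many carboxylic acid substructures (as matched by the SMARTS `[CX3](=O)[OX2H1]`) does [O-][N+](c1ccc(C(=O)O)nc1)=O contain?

1

[CX3](=O)[OX2H1] is the SMARTS for a carboxylic acid: an sp2 carbon double-bonded to O and single-bonded to an -OH oxygen.
Exactly one fragment in the molecule meets all constraints, giving 1 match.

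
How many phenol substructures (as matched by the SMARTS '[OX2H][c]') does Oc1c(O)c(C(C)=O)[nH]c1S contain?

[OX2H][c] is the SMARTS for a phenol: a hydroxyl oxygen attached to an aromatic carbon.
The molecule carries 2 separate instances of a hydroxyl group (-OH) meeting every constraint; each maps to a distinct set of atoms, giving 2 matches.

2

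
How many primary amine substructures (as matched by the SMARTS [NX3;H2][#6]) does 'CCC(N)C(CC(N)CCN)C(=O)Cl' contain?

3

[NX3;H2][#6] is the SMARTS for a primary amine: a trivalent nitrogen with two H attached to carbon.
The molecule carries 3 separate instances of a primary amino group (-NH2) meeting every constraint; each maps to a distinct set of atoms, giving 3 matches.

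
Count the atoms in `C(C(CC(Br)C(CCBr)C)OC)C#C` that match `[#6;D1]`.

3

The query [#6;D1] means: carbon bonded to exactly one heavy atom.
Check the 14 heavy atoms by environment: 5× C (D2) → no; 3× C (D3) → no; 2× Br (D1) → no; 3× C (D1) → match; 1× O (D2) → no.
That gives 3 matching atoms.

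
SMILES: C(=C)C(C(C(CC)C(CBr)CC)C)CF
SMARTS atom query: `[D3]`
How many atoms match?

Check the 15 heavy atoms by environment: 5× C (D2) → no; 4× C (D3) → match; 4× C (D1) → no; 1× F (D1) → no; 1× Br (D1) → no.
That gives 4 matching atoms.

4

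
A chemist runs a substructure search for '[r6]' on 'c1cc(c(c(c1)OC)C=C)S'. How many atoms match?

6

Check the 11 heavy atoms by environment: 6× c (aromatic, in 6-ring) → match; 3× C (acyclic) → no; 1× S (acyclic) → no; 1× O (acyclic) → no.
That gives 6 matching atoms.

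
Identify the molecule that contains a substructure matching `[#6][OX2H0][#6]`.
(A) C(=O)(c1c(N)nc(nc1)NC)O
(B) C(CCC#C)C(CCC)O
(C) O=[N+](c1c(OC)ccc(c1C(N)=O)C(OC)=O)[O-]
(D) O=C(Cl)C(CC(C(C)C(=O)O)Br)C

C

[#6][OX2H0][#6] describes an aliphatic oxygen bridging two carbons with no H on the oxygen (an ether).
(A) has a carboxylic acid group (-C(=O)OH) but the -OH oxygen has H1; the =O is OX1, not OX2.
(B) has a hydroxyl group (-OH) but the oxygen has H1, not H0 bridging two carbons.
(C) contains a methoxy ether (-OCH3), which satisfies every atom and bond constraint.
(D) has a carboxylic acid group (-C(=O)OH) but the -OH oxygen has H1; the =O is OX1, not OX2.
So the answer is (C).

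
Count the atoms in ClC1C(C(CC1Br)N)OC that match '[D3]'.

Check the 10 heavy atoms by environment: 4× C (D3) → match; 1× C (D2) → no; 1× Cl (D1) → no; 1× O (D2) → no; 1× C (D1) → no; 1× Br (D1) → no; 1× N (D1) → no.
That gives 4 matching atoms.

4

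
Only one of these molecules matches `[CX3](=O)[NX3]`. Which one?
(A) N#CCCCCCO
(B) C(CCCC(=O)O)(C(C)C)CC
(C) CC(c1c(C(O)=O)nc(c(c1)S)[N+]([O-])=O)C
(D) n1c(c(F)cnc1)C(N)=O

D

[CX3](=O)[NX3] describes a carbonyl carbon bonded to a trivalent nitrogen (an amide).
(A) has a nitrile (-C#N) but the nitrile N is NX1 (triple-bonded), not NX3.
(B) has a carboxylic acid group (-C(=O)OH) but the carbonyl is bonded to O, not to an NX3 nitrogen.
(C) has a carboxylic acid group (-C(=O)OH) but the carbonyl is bonded to O, not to an NX3 nitrogen.
(D) contains a primary amide (-C(=O)NH2), which satisfies every atom and bond constraint.
So the answer is (D).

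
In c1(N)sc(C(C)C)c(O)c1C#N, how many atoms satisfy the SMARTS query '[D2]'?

The query [D2] means: atom with exactly two heavy-atom neighbours.
Check the 12 heavy atoms by environment: 1× s (aromatic, D2) → match; 4× c (aromatic, D3) → no; 2× N (D1) → no; 1× O (D1) → no; 1× C (D2) → match; 1× C (D3) → no; 2× C (D1) → no.
Summing the matching environments: 1 + 1 = 2 matching atoms.

2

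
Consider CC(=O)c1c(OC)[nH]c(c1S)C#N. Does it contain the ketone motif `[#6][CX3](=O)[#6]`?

Yes

The pattern [#6][CX3](=O)[#6] describes a carbonyl carbon (no H) flanked by two carbons — a ketone.
The molecule carries an acetyl/ketone group (-C(=O)CH3), whose atoms satisfy every constraint of the query, so the pattern matches.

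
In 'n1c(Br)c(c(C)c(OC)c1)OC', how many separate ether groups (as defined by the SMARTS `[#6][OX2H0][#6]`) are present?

2

[#6][OX2H0][#6] is the SMARTS for an ether: an aliphatic oxygen bridging two carbons with no H on the oxygen.
The molecule carries 2 separate instances of a methoxy ether (-OCH3) meeting every constraint; each maps to a distinct set of atoms, giving 2 matches.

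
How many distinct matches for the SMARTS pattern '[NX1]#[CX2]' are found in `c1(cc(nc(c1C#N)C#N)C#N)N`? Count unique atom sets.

3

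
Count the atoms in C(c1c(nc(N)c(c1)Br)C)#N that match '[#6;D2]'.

The query [#6;D2] means: any carbon bonded to exactly two heavy atoms.
Check the 11 heavy atoms by environment: 1× n (aromatic, D2) → no; 4× c (aromatic, D3) → no; 1× c (aromatic, D2) → match; 1× Br (D1) → no; 2× N (D1) → no; 1× C (D1) → no; 1× C (D2) → match.
Summing the matching environments: 1 + 1 = 2 matching atoms.

2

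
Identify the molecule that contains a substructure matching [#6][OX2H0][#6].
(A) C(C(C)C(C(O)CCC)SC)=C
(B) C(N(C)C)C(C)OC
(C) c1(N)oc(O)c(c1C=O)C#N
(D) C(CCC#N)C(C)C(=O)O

B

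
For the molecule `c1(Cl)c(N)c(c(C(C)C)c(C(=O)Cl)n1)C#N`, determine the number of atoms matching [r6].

Check the 16 heavy atoms by environment: 1× n (aromatic, in 6-ring) → match; 5× c (aromatic, in 6-ring) → match; 5× C (acyclic) → no; 2× N (acyclic) → no; 1× O (acyclic) → no; 2× Cl (acyclic) → no.
Summing the matching environments: 1 + 5 = 6 matching atoms.

6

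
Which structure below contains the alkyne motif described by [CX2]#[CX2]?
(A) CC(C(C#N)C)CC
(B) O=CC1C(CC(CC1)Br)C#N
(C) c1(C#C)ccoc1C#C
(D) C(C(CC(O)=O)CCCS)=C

C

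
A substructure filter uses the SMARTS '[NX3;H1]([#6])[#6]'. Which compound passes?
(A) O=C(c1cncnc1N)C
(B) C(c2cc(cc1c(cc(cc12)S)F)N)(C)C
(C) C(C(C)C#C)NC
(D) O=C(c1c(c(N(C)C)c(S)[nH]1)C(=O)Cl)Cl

C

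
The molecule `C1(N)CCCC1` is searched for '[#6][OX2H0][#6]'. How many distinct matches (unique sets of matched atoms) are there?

[#6][OX2H0][#6] is the SMARTS for an ether: an aliphatic oxygen bridging two carbons with no H on the oxygen.
No fragment in the molecule satisfies every constraint, giving 0 matches.

0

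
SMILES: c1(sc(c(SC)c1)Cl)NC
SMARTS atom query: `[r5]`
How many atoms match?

5

Check the 10 heavy atoms by environment: 1× s (aromatic, in 5-ring) → match; 4× c (aromatic, in 5-ring) → match; 1× N (acyclic) → no; 2× C (acyclic) → no; 1× Cl (acyclic) → no; 1× S (acyclic) → no.
Summing the matching environments: 1 + 4 = 5 matching atoms.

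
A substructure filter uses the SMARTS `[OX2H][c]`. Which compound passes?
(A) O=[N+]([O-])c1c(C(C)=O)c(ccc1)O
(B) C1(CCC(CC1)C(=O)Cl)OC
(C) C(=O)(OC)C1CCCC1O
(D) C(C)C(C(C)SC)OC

A

[OX2H][c] describes a hydroxyl oxygen attached to an aromatic carbon (a phenol).
(A) contains a hydroxyl group (-OH), which satisfies every atom and bond constraint.
(B) has a methoxy ether (-OCH3) but the oxygen has H0, not H1.
(C) has a hydroxyl group (-OH) but the -OH is on an aliphatic carbon, not an aromatic c.
(D) has a methoxy ether (-OCH3) but the oxygen has H0, not H1.
So the answer is (A).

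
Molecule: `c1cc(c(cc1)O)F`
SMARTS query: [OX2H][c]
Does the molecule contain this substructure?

Yes

The pattern [OX2H][c] describes a hydroxyl oxygen attached to an aromatic carbon — a phenol.
The molecule carries a hydroxyl group (-OH), whose atoms satisfy every constraint of the query, so the pattern matches.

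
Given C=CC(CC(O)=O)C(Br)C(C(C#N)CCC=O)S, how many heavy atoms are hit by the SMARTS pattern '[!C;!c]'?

6

The query [!C;!c] means: neither aliphatic nor aromatic carbon — same as [!#6].
Check the 18 heavy atoms by environment: 12× C → no; 1× S → match; 1× Br → match; 3× O → match; 1× N → match.
Summing the matching environments: 1 + 1 + 3 + 1 = 6 matching atoms.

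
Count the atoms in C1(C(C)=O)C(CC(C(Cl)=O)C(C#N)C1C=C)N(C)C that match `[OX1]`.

Check the 19 heavy atoms by environment: 9× C (X4) → no; 4× C (X3) → no; 2× O (X1) → match; 1× Cl (X1) → no; 1× C (X2) → no; 1× N (X1) → no; 1× N (X3) → no.
That gives 2 matching atoms.

2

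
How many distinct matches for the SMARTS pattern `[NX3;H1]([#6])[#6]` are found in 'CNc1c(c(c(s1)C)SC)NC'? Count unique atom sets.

2

[NX3;H1]([#6])[#6] is the SMARTS for a secondary amine: a trivalent nitrogen with one H, bonded to two carbons.
The molecule carries 2 separate instances of an N-methylamino group (-NHCH3) meeting every constraint; each maps to a distinct set of atoms, giving 2 matches.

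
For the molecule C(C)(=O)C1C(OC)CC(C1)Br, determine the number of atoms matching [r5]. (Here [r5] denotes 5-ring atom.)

Check the 11 heavy atoms by environment: 5× C (in 5-ring) → match; 2× O (acyclic) → no; 3× C (acyclic) → no; 1× Br (acyclic) → no.
That gives 5 matching atoms.

5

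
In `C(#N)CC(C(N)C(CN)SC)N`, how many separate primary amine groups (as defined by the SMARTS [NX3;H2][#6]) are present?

3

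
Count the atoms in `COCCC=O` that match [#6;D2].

3

The query [#6;D2] means: any carbon bonded to exactly two heavy atoms.
Check the 6 heavy atoms by environment: 3× C (D2) → match; 1× O (D2) → no; 1× C (D1) → no; 1× O (D1) → no.
That gives 3 matching atoms.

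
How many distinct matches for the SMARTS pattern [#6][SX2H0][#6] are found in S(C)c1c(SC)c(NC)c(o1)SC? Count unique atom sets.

[#6][SX2H0][#6] is the SMARTS for a thioether: an aliphatic sulfur bridging two carbons with no H on the sulfur.
The molecule carries 3 separate instances of a methylthio ether (-SCH3) meeting every constraint; each maps to a distinct set of atoms, giving 3 matches.

3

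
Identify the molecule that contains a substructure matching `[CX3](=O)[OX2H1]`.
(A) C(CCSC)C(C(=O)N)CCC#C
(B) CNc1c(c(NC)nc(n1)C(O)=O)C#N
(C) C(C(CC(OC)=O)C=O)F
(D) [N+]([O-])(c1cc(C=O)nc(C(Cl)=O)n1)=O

[CX3](=O)[OX2H1] describes an sp2 carbon double-bonded to O and single-bonded to an -OH oxygen (a carboxylic acid).
(A) has a primary amide (-C(=O)NH2) but the carbonyl is bonded to N, not to an -OH oxygen.
(B) contains a carboxylic acid group (-C(=O)OH), which satisfies every atom and bond constraint.
(C) has an aldehyde (-CHO) but there is no singly-bonded oxygen on the carbonyl carbon.
(D) has an aldehyde (-CHO) but there is no singly-bonded oxygen on the carbonyl carbon.
So the answer is (B).

B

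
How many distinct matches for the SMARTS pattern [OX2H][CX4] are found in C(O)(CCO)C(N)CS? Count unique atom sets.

2

[OX2H][CX4] is the SMARTS for an aliphatic alcohol: a hydroxyl oxygen bound to an sp3 (X4) carbon.
The molecule carries 2 separate instances of a hydroxyl group (-OH) meeting every constraint; each maps to a distinct set of atoms, giving 2 matches.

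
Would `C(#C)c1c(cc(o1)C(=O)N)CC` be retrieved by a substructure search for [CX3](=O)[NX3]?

Yes

The pattern [CX3](=O)[NX3] describes a carbonyl carbon bonded to a trivalent nitrogen — an amide.
The molecule carries a primary amide (-C(=O)NH2), whose atoms satisfy every constraint of the query, so the pattern matches.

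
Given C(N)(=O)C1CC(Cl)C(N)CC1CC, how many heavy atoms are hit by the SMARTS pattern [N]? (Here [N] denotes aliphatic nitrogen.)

The query [N] means: uppercase N matches aliphatic (non-aromatic) nitrogen only.
Check the 13 heavy atoms by environment: 9× C → no; 1× Cl → no; 2× N → match; 1× O → no.
That gives 2 matching atoms.

2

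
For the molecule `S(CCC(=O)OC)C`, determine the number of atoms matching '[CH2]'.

The query [CH2] means: aliphatic carbon with exactly two hydrogens.
Check the 8 heavy atoms by environment: 2× C (H2) → match; 1× C (H0) → no; 2× O (H0) → no; 2× C (H3) → no; 1× S (H0) → no.
That gives 2 matching atoms.

2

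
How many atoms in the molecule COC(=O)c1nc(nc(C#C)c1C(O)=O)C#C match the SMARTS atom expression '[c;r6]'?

4

The query [c;r6] means: aromatic carbon that belongs to a six-membered ring.
Check the 17 heavy atoms by environment: 2× n (aromatic, in 6-ring) → no; 4× c (aromatic, in 6-ring) → match; 7× C (acyclic) → no; 4× O (acyclic) → no.
That gives 4 matching atoms.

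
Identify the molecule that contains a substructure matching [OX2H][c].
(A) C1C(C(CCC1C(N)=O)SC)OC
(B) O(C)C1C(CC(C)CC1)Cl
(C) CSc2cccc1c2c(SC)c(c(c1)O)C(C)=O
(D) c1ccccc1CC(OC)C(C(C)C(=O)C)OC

[OX2H][c] describes a hydroxyl oxygen attached to an aromatic carbon (a phenol).
(A) has a methoxy ether (-OCH3) but the oxygen has H0, not H1.
(B) has a methoxy ether (-OCH3) but the oxygen has H0, not H1.
(C) contains a hydroxyl group (-OH), which satisfies every atom and bond constraint.
(D) has a methoxy ether (-OCH3) but the oxygen has H0, not H1.
So the answer is (C).

C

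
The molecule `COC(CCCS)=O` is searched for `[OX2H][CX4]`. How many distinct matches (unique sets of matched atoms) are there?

[OX2H][CX4] is the SMARTS for an aliphatic alcohol: a hydroxyl oxygen bound to an sp3 (X4) carbon.
No fragment in the molecule satisfies every constraint, giving 0 matches.

0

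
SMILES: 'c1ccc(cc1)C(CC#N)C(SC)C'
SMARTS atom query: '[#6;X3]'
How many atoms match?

The query [#6;X3] means: any carbon (aromatic or not) with three total connections.
Check the 14 heavy atoms by environment: 5× C (X4) → no; 1× C (X2) → no; 1× N (X1) → no; 6× c (aromatic, X3) → match; 1× S (X2) → no.
That gives 6 matching atoms.

6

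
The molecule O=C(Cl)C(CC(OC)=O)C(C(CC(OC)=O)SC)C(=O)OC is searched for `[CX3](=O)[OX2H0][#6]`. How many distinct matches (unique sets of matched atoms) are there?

3

[CX3](=O)[OX2H0][#6] is the SMARTS for an ester: a carbonyl carbon bonded to an oxygen that is itself bonded to carbon (no H on that O).
The molecule carries 3 separate instances of a methyl-ester group (-C(=O)OCH3) meeting every constraint; each maps to a distinct set of atoms, giving 3 matches.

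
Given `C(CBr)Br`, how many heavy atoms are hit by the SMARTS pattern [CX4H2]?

2

The query [CX4H2] means: sp3 carbon (X4) with exactly two hydrogens.
Check the 4 heavy atoms by environment: 2× C (H2, X4) → match; 2× Br (H0, X1) → no.
That gives 2 matching atoms.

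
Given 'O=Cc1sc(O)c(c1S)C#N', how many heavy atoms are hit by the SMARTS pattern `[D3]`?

4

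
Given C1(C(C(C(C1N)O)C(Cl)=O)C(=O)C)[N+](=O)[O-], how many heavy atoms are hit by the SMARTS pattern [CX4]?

The query [CX4] means: C with X4: aliphatic carbon with exactly 4 total connections (bonds + H).
Check the 16 heavy atoms by environment: 6× C (X4) → match; 1× N (X3) → no; 1× O (X2) → no; 2× C (X3) → no; 3× O (X1) → no; 1× Cl (X1) → no; 1× N (charge +1, X3) → no; 1× O (charge -1, X1) → no.
That gives 6 matching atoms.

6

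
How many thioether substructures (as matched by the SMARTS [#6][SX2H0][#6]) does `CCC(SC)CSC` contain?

[#6][SX2H0][#6] is the SMARTS for a thioether: an aliphatic sulfur bridging two carbons with no H on the sulfur.
The molecule carries 2 separate instances of a methylthio ether (-SCH3) meeting every constraint; each maps to a distinct set of atoms, giving 2 matches.

2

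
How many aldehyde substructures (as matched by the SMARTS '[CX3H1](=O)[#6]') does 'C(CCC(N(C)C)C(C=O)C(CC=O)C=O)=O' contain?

4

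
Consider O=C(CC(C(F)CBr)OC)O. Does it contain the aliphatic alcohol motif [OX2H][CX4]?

The pattern [OX2H][CX4] describes a hydroxyl oxygen bound to an sp3 (X4) carbon — an aliphatic alcohol.
The closest candidate here is a carboxylic acid group (-C(=O)OH), but the -OH is on a CX3 carbonyl carbon, not a CX4 carbon. No other fragment satisfies the full query, so there is no match.

No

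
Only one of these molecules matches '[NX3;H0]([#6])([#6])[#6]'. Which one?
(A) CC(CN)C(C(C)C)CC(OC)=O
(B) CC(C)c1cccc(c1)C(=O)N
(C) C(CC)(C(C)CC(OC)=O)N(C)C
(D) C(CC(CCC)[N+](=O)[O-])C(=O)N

C

[NX3;H0]([#6])([#6])[#6] describes a trivalent nitrogen with no H, bonded to three carbons (a tertiary amine).
(A) has a primary amino group (-NH2) but the nitrogen has H2, not H0 with three carbons.
(B) has a primary amide (-C(=O)NH2) but the amide nitrogen has H2 and only one carbon neighbour.
(C) contains a dimethylamino group (-N(CH3)2), which satisfies every atom and bond constraint.
(D) has a primary amide (-C(=O)NH2) but the amide nitrogen has H2 and only one carbon neighbour.
So the answer is (C).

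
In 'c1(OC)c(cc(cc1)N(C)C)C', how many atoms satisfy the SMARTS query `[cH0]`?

3

Check the 12 heavy atoms by environment: 3× c (aromatic, H1) → no; 3× c (aromatic, H0) → match; 1× O (H0) → no; 4× C (H3) → no; 1× N (H0) → no.
That gives 3 matching atoms.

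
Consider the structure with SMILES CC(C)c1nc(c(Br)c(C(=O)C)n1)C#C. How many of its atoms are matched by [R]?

Check the 15 heavy atoms by environment: 2× n (aromatic, in 6-ring) → match; 4× c (aromatic, in 6-ring) → match; 7× C (acyclic) → no; 1× O (acyclic) → no; 1× Br (acyclic) → no.
Summing the matching environments: 2 + 4 = 6 matching atoms.

6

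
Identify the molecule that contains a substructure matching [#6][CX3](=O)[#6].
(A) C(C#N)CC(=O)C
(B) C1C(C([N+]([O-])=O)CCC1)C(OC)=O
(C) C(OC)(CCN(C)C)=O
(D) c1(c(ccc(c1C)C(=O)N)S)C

A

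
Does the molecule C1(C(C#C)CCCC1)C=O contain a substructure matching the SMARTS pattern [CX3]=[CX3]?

The pattern [CX3]=[CX3] describes a non-aromatic C=C double bond between two sp2 carbons — an alkene.
The closest candidate here is an ethynyl group (-C#CH), but the C-C bond is a triple bond, not a double bond. No other fragment satisfies the full query, so there is no match.

No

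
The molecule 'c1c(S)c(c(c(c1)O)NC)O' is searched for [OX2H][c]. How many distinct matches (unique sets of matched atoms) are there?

2

[OX2H][c] is the SMARTS for a phenol: a hydroxyl oxygen attached to an aromatic carbon.
The molecule carries 2 separate instances of a hydroxyl group (-OH) meeting every constraint; each maps to a distinct set of atoms, giving 2 matches.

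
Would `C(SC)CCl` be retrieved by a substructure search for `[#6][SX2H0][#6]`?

Yes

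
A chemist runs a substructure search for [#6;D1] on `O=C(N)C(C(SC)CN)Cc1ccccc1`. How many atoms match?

1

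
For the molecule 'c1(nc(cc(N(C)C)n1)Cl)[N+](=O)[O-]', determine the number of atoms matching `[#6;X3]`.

4

Check the 13 heavy atoms by environment: 2× n (aromatic, X2) → no; 4× c (aromatic, X3) → match; 1× N (charge +1, X3) → no; 1× O (charge -1, X1) → no; 1× O (X1) → no; 1× N (X3) → no; 2× C (X4) → no; 1× Cl (X1) → no.
That gives 4 matching atoms.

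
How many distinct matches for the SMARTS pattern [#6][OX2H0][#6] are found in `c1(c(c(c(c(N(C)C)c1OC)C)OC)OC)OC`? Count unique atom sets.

4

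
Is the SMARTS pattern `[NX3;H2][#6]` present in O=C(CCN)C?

Yes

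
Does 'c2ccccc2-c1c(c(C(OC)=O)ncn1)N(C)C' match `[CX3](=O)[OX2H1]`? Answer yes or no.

The pattern [CX3](=O)[OX2H1] describes an sp2 carbon double-bonded to O and single-bonded to an -OH oxygen — a carboxylic acid.
The closest candidate here is a methyl-ester group (-C(=O)OCH3), but the singly-bonded O has no H (OX2H0, not OX2H1). No other fragment satisfies the full query, so there is no match.

No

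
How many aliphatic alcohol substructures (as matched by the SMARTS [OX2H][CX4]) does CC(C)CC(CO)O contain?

2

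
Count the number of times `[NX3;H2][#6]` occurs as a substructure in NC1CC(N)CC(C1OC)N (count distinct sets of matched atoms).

3

[NX3;H2][#6] is the SMARTS for a primary amine: a trivalent nitrogen with two H attached to carbon.
The molecule carries 3 separate instances of a primary amino group (-NH2) meeting every constraint; each maps to a distinct set of atoms, giving 3 matches.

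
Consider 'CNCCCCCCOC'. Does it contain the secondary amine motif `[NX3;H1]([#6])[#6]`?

Yes

The pattern [NX3;H1]([#6])[#6] describes a trivalent nitrogen with one H, bonded to two carbons — a secondary amine.
The molecule carries an N-methylamino group (-NHCH3), whose atoms satisfy every constraint of the query, so the pattern matches.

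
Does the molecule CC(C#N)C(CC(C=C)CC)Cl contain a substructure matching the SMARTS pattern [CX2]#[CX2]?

The pattern [CX2]#[CX2] describes a carbon-carbon triple bond — an alkyne.
The closest candidate here is a nitrile (-C#N), but the triple bond is C#N, not C#C. No other fragment satisfies the full query, so there is no match.

No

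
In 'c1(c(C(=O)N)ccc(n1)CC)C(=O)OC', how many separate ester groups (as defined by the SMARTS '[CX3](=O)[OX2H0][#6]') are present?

[CX3](=O)[OX2H0][#6] is the SMARTS for an ester: a carbonyl carbon bonded to an oxygen that is itself bonded to carbon (no H on that O).
Exactly one fragment in the molecule meets all constraints, giving 1 match.

1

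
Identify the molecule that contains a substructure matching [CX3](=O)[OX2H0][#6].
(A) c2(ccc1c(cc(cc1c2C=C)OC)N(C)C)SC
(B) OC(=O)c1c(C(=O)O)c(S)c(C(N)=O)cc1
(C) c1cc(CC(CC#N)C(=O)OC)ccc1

[CX3](=O)[OX2H0][#6] describes a carbonyl carbon bonded to an oxygen that is itself bonded to carbon (no H on that O) (an ester).
(A) has a methoxy ether (-OCH3) but the ether oxygen is not adjacent to a C=O carbon.
(B) has a primary amide (-C(=O)NH2) but the carbonyl is bonded to N, not to an O-C linkage.
(C) contains a methyl-ester group (-C(=O)OCH3), which satisfies every atom and bond constraint.
So the answer is (C).

C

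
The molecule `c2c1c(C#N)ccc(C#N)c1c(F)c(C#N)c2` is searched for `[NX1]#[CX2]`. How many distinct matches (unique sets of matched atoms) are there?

[NX1]#[CX2] is the SMARTS for a nitrile: a nitrogen triple-bonded to a two-connected carbon.
The molecule carries 3 separate instances of a nitrile (-C#N) meeting every constraint; each maps to a distinct set of atoms, giving 3 matches.

3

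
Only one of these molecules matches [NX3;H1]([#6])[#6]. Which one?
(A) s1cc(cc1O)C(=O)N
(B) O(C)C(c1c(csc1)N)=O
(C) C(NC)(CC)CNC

C

[NX3;H1]([#6])[#6] describes a trivalent nitrogen with one H, bonded to two carbons (a secondary amine).
(A) has a primary amide (-C(=O)NH2) but the -C(=O)NH2 nitrogen has H2, not H1.
(B) has a primary amino group (-NH2) but the nitrogen has H2 and only one carbon neighbour.
(C) contains an N-methylamino group (-NHCH3), which satisfies every atom and bond constraint.
So the answer is (C).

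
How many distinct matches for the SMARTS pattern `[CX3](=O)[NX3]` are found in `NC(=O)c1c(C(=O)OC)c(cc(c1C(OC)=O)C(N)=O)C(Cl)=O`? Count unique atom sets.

[CX3](=O)[NX3] is the SMARTS for an amide: a carbonyl carbon bonded to a trivalent nitrogen.
The molecule carries 2 separate instances of a primary amide (-C(=O)NH2) meeting every constraint; each maps to a distinct set of atoms, giving 2 matches.

2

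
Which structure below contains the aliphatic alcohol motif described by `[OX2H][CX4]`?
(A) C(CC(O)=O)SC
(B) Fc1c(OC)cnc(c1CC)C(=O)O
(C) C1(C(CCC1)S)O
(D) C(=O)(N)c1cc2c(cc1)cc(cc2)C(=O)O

[OX2H][CX4] describes a hydroxyl oxygen bound to an sp3 (X4) carbon (an aliphatic alcohol).
(A) has a carboxylic acid group (-C(=O)OH) but the -OH is on a CX3 carbonyl carbon, not a CX4 carbon.
(B) has a carboxylic acid group (-C(=O)OH) but the -OH is on a CX3 carbonyl carbon, not a CX4 carbon.
(C) contains a hydroxyl group (-OH), which satisfies every atom and bond constraint.
(D) has a carboxylic acid group (-C(=O)OH) but the -OH is on a CX3 carbonyl carbon, not a CX4 carbon.
So the answer is (C).

C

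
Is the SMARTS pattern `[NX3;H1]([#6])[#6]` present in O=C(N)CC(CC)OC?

No

The pattern [NX3;H1]([#6])[#6] describes a trivalent nitrogen with one H, bonded to two carbons — a secondary amine.
The closest candidate here is a primary amide (-C(=O)NH2), but the -C(=O)NH2 nitrogen has H2, not H1. No other fragment satisfies the full query, so there is no match.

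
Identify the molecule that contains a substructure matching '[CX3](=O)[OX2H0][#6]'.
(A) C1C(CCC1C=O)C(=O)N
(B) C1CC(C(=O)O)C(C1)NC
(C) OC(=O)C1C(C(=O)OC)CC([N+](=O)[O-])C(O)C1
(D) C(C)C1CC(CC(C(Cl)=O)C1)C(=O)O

C

[CX3](=O)[OX2H0][#6] describes a carbonyl carbon bonded to an oxygen that is itself bonded to carbon (no H on that O) (an ester).
(A) has a primary amide (-C(=O)NH2) but the carbonyl is bonded to N, not to an O-C linkage.
(B) has a carboxylic acid group (-C(=O)OH) but the singly-bonded O carries H (OX2H1, not H0).
(C) contains a methyl-ester group (-C(=O)OCH3), which satisfies every atom and bond constraint.
(D) has a carboxylic acid group (-C(=O)OH) but the singly-bonded O carries H (OX2H1, not H0).
So the answer is (C).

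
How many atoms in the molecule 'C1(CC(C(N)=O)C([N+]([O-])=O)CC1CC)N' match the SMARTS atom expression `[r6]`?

6

The query [r6] means: r6 matches atoms in a six-membered ring.
Check the 15 heavy atoms by environment: 6× C (in 6-ring) → match; 1× N (charge +1, acyclic) → no; 1× O (charge -1, acyclic) → no; 2× O (acyclic) → no; 3× C (acyclic) → no; 2× N (acyclic) → no.
That gives 6 matching atoms.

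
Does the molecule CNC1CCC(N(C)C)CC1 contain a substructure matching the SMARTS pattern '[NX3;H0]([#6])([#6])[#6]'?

The pattern [NX3;H0]([#6])([#6])[#6] describes a trivalent nitrogen with no H, bonded to three carbons — a tertiary amine.
The molecule carries a dimethylamino group (-N(CH3)2), whose atoms satisfy every constraint of the query, so the pattern matches.

Yes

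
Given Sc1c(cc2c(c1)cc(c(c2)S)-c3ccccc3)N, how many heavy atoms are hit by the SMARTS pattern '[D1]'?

3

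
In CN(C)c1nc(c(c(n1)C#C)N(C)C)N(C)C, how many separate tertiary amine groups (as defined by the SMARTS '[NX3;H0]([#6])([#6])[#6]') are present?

3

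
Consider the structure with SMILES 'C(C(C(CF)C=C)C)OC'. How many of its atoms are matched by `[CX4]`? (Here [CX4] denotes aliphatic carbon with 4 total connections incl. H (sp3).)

Check the 10 heavy atoms by environment: 6× C (X4) → match; 2× C (X3) → no; 1× F (X1) → no; 1× O (X2) → no.
That gives 6 matching atoms.

6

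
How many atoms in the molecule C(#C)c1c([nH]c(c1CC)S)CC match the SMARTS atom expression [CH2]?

2

The query [CH2] means: aliphatic carbon with exactly two hydrogens.
Check the 12 heavy atoms by environment: 1× n (aromatic, H1) → no; 4× c (aromatic, H0) → no; 2× C (H2) → match; 2× C (H3) → no; 1× S (H1) → no; 1× C (H0) → no; 1× C (H1) → no.
That gives 2 matching atoms.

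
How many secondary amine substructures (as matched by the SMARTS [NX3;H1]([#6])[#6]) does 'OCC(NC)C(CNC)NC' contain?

[NX3;H1]([#6])[#6] is the SMARTS for a secondary amine: a trivalent nitrogen with one H, bonded to two carbons.
The molecule carries 3 separate instances of an N-methylamino group (-NHCH3) meeting every constraint; each maps to a distinct set of atoms, giving 3 matches.

3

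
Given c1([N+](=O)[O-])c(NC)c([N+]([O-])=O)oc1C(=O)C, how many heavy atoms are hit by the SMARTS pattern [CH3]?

Check the 16 heavy atoms by environment: 1× o (aromatic, H0) → no; 4× c (aromatic, H0) → no; 1× N (H1) → no; 2× C (H3) → match; 1× C (H0) → no; 3× O (H0) → no; 2× N (charge +1, H0) → no; 2× O (charge -1, H0) → no.
That gives 2 matching atoms.

2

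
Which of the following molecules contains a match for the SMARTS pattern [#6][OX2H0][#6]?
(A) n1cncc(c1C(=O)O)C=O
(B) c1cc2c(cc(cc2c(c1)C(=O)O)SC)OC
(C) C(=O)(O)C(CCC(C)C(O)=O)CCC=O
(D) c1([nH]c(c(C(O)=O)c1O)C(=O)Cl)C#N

[#6][OX2H0][#6] describes an aliphatic oxygen bridging two carbons with no H on the oxygen (an ether).
(A) has a carboxylic acid group (-C(=O)OH) but the -OH oxygen has H1; the =O is OX1, not OX2.
(B) contains a methoxy ether (-OCH3), which satisfies every atom and bond constraint.
(C) has a carboxylic acid group (-C(=O)OH) but the -OH oxygen has H1; the =O is OX1, not OX2.
(D) has a carboxylic acid group (-C(=O)OH) but the -OH oxygen has H1; the =O is OX1, not OX2.
So the answer is (B).

B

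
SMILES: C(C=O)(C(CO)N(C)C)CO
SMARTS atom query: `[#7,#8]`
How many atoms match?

4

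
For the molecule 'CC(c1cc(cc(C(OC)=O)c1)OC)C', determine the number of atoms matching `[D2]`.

5

The query [D2] means: atom with exactly two heavy-atom neighbours.
Check the 15 heavy atoms by environment: 3× c (aromatic, D3) → no; 3× c (aromatic, D2) → match; 2× C (D3) → no; 4× C (D1) → no; 1× O (D1) → no; 2× O (D2) → match.
Summing the matching environments: 3 + 2 = 5 matching atoms.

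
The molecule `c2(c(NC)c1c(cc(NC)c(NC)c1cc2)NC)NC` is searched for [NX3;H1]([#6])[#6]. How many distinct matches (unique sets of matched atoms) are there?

5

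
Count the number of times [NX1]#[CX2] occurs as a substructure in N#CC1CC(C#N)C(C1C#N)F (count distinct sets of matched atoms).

3

[NX1]#[CX2] is the SMARTS for a nitrile: a nitrogen triple-bonded to a two-connected carbon.
The molecule carries 3 separate instances of a nitrile (-C#N) meeting every constraint; each maps to a distinct set of atoms, giving 3 matches.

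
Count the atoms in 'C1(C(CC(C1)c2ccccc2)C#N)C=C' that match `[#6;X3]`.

8

Check the 15 heavy atoms by environment: 5× C (X4) → no; 2× C (X3) → match; 1× C (X2) → no; 1× N (X1) → no; 6× c (aromatic, X3) → match.
Summing the matching environments: 2 + 6 = 8 matching atoms.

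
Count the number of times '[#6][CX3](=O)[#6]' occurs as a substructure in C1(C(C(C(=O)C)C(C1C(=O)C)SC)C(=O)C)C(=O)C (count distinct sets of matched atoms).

[#6][CX3](=O)[#6] is the SMARTS for a ketone: a carbonyl carbon (no H) flanked by two carbons.
The molecule carries 4 separate instances of an acetyl/ketone group (-C(=O)CH3) meeting every constraint; each maps to a distinct set of atoms, giving 4 matches.

4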